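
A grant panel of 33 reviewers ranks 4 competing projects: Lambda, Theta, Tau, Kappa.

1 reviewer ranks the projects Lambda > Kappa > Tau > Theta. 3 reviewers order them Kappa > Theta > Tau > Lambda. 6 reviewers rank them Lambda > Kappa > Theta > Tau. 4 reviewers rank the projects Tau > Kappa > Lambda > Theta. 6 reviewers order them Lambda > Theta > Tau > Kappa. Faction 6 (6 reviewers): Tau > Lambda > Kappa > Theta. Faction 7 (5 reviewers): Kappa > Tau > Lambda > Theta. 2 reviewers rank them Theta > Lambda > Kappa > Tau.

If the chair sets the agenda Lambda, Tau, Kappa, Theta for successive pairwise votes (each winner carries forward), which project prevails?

Round 1: Lambda vs Tau — 15–18, Tau advances.
Round 2: Tau vs Kappa — 16–17, Kappa advances.
Round 3: Kappa vs Theta — 25–8, Kappa advances.
Kappa survives the agenda.

Kappa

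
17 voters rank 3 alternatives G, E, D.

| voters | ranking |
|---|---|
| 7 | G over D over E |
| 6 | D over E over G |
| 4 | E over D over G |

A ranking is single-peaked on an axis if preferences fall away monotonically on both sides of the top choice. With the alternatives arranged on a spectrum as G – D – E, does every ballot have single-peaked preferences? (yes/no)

yes

Axis positions: G=1, D=2, E=3.
Type 1 (peak G at position 1): ranking walks positions 1-2-3, expanding outward from the peak — single-peaked.
Type 2 (peak D at position 2): ranking walks positions 2-3-1, expanding outward from the peak — single-peaked.
Type 3 (peak E at position 3): ranking walks positions 3-2-1, expanding outward from the peak — single-peaked.
Every ranking is single-peaked on this axis.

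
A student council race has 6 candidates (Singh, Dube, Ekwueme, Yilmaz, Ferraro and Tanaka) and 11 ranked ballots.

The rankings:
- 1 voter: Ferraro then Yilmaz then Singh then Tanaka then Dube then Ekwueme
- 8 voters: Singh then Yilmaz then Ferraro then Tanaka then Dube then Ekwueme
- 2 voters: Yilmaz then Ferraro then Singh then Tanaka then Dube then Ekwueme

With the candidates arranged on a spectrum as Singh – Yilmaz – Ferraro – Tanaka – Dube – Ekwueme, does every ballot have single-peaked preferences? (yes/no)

Axis positions: Singh=1, Yilmaz=2, Ferraro=3, Tanaka=4, Dube=5, Ekwueme=6.
Group 1 (peak Ferraro at position 3): ranking walks positions 3-2-1-4-5-6, expanding outward from the peak — single-peaked.
Group 2 (peak Singh at position 1): ranking walks positions 1-2-3-4-5-6, expanding outward from the peak — single-peaked.
Group 3 (peak Yilmaz at position 2): ranking walks positions 2-3-1-4-5-6, expanding outward from the peak — single-peaked.
Every ranking is single-peaked on this axis.

yes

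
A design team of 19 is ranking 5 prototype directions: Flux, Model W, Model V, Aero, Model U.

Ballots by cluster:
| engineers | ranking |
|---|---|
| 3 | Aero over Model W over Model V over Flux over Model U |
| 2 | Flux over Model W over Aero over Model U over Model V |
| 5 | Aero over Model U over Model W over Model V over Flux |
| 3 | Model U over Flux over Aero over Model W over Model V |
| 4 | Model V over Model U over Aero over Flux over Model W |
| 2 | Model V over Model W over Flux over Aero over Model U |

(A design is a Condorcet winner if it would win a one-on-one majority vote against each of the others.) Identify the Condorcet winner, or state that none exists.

Aero

Head-to-head results (19 engineers):
Flux–Model W: Model W 10–9.
Flux–Model V: Model V 14–5.
Flux vs Aero: Aero wins 12–7.
Flux vs Model U: Model U wins 12–7.
Model W vs Model V: Model W, 13–6.
Model W vs Aero: Aero, 15–4.
Model W–Model U: Model U 12–7.
Model V–Aero: Aero 13–6.
Model V–Model U: Model U 10–9.
Aero vs Model U: Aero wins 12–7.
Aero defeats every rival head-to-head and is the Condorcet winner.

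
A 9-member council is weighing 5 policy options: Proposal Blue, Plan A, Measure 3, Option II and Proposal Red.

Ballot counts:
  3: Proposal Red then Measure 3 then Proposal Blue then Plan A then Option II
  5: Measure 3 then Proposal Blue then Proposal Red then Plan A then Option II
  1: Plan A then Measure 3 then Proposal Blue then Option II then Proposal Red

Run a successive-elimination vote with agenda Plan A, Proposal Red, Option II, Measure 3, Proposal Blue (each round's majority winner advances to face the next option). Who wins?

Measure 3

Round 1: Plan A vs Proposal Red — 1–8, Proposal Red advances.
Round 2: Proposal Red vs Option II — 8–1, Proposal Red advances.
Round 3: Proposal Red vs Measure 3 — 3–6, Measure 3 advances.
Round 4: Measure 3 vs Proposal Blue — 9–0, Measure 3 advances.
The agenda winner is Measure 3.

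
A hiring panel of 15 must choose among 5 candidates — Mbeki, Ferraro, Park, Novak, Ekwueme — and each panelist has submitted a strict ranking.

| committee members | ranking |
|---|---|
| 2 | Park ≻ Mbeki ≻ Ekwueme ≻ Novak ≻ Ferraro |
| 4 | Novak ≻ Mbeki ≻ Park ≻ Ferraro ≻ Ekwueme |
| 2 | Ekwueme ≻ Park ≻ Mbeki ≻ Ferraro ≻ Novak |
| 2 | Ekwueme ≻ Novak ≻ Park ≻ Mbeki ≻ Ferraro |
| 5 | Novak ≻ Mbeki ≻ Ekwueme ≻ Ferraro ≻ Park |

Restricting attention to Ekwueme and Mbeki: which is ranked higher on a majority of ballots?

Mbeki

Ballots ranking Ekwueme above Mbeki: 2 + 2 = 4.
Ballots ranking Mbeki above Ekwueme: 15 − 4 = 11.
Mbeki wins the head-to-head 11–4.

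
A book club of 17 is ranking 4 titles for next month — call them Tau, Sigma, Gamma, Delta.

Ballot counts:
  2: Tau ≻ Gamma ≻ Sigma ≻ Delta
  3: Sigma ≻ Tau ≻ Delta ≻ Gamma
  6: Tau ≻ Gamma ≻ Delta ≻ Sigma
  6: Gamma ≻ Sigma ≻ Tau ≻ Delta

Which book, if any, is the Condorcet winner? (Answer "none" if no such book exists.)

none

Pairwise majorities:
Tau–Sigma: Sigma 9–8.
Tau vs Gamma: Tau is ranked higher on 2+3+6 = 11 ballots, Gamma on 6. Tau wins 11–6.
Tau vs Delta: 2+3+6+6 = 17 for Tau, 0 for Delta — Tau by 17–0.
Sigma vs Gamma: Gamma wins 14–3.
Sigma vs Delta: Sigma, 11–6.
Gamma vs Delta: 2+6+6 = 14 for Gamma, 3 for Delta — Gamma by 14–3.
Every book loses at least once (Tau loses to Sigma; Sigma loses to Gamma; Gamma loses to Tau; Delta loses to Tau). The majority relation contains the cycle Tau beats Gamma beats Sigma beats Tau, so there is no Condorcet winner.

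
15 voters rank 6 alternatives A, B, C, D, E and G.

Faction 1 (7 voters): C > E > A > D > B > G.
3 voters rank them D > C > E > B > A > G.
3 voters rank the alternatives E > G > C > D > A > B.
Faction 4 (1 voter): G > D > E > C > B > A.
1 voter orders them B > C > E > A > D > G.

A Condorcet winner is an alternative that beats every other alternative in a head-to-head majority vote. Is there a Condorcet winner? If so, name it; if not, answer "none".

C

Head-to-head results (15 voters):
A–B: A 10–5.
A vs C: C, 15–0.
A–D: A 8–7.
A vs E: E wins 15–0.
A vs G: A, 11–4.
B vs C: C wins 14–1.
B vs D: D, 14–1.
B vs E: E wins 14–1.
B–G: B 11–4.
C vs D: C, 11–4.
C vs E: C, 11–4.
C vs G: C, 11–4.
D vs E: E, 11–4.
D–G: D 11–4.
E vs G: E, 14–1.
C defeats every rival head-to-head and is the Condorcet winner.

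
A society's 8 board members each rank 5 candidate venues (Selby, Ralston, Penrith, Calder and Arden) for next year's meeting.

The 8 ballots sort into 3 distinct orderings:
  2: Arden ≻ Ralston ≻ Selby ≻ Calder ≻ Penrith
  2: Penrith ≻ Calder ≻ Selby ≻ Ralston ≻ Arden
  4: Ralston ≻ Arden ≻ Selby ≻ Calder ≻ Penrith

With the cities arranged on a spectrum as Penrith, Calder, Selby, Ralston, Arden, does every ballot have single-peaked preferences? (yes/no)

Axis positions: Penrith=1, Calder=2, Selby=3, Ralston=4, Arden=5.
Group 1 (peak Arden at position 5): ranking walks positions 5-4-3-2-1, expanding outward from the peak — single-peaked.
Group 2 (peak Penrith at position 1): ranking walks positions 1-2-3-4-5, expanding outward from the peak — single-peaked.
Group 3 (peak Ralston at position 4): ranking walks positions 4-5-3-2-1, expanding outward from the peak — single-peaked.
Every ranking is single-peaked on this axis.

yes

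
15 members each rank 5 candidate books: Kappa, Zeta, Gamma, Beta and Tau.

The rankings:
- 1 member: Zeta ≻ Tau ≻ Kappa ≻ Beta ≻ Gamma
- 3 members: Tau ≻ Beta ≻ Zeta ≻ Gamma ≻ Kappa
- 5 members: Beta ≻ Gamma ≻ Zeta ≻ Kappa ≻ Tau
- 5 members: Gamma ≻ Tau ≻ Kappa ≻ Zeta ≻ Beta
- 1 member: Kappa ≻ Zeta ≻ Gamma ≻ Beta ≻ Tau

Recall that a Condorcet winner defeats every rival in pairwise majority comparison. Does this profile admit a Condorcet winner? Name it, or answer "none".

Check each pair by majority over 15 ballots:
Kappa vs Zeta: Zeta, 9–6.
Kappa vs Gamma: Gamma wins 13–2.
Kappa vs Beta: Beta wins 8–7.
Kappa vs Tau: Tau, 9–6.
Zeta vs Gamma: Gamma wins 10–5.
Zeta vs Beta: Beta, 8–7.
Zeta vs Tau: Tau wins 8–7.
Gamma vs Beta: Beta, 9–6.
Gamma–Tau: Gamma 11–4.
Beta–Tau: Tau 9–6.
No book is unbeaten: Kappa loses to Zeta; Zeta loses to Gamma; Gamma loses to Beta; Beta loses to Tau; Tau loses to Gamma. In particular Gamma beats Tau beats Beta beats Gamma is a majority cycle — no Condorcet winner exists.

none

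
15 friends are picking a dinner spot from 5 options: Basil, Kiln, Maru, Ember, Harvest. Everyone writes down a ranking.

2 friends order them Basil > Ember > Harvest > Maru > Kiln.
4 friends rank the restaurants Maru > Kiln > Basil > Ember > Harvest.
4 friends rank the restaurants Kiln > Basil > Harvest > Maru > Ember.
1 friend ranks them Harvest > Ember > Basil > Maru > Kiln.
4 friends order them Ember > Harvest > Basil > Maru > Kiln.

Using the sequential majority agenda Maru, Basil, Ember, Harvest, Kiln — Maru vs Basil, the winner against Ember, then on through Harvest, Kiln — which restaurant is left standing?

Kiln

Round 1: Maru vs Basil — 4–11, Basil advances.
Round 2: Basil vs Ember — 10–5, Basil advances.
Round 3: Basil vs Harvest — 10–5, Basil advances.
Round 4: Basil vs Kiln — 7–8, Kiln advances.
The agenda winner is Kiln.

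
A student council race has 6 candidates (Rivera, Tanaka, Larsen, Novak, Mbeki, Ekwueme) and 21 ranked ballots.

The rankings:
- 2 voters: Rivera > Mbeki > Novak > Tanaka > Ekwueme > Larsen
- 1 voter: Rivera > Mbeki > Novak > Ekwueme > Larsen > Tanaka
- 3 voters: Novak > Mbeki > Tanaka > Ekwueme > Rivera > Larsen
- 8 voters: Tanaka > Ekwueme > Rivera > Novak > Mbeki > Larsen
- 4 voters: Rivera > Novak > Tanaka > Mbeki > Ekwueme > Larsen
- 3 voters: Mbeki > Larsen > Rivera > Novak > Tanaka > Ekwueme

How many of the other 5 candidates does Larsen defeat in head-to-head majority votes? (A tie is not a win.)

0

Larsen against each rival (21 voters):
Larsen vs Rivera: Rivera wins 18–3.
Larsen vs Tanaka: 1+3 = 4 for Larsen, 17 for Tanaka — Tanaka by 17–4.
Larsen vs Novak: 3 to 18, Novak.
Larsen vs Mbeki: Larsen preferred on 0 ballots; Mbeki wins 21–0.
Larsen vs Ekwueme: Larsen preferred on 3 ballots; Ekwueme wins 18–3.
Larsen beats no one; loses to Rivera, Tanaka, Novak, Mbeki, Ekwueme — 0 pairwise wins.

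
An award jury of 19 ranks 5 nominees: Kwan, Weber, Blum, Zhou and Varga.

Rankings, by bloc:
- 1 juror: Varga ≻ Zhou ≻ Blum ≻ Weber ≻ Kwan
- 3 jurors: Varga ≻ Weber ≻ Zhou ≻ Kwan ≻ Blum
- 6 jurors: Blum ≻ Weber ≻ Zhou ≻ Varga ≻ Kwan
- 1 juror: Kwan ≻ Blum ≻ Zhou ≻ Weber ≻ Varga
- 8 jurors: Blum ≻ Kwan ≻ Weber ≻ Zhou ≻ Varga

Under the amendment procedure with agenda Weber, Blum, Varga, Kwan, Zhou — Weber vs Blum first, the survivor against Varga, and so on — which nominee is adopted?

Round 1: Weber vs Blum — 3–16, Blum advances.
Round 2: Blum vs Varga — 15–4, Blum advances.
Round 3: Blum vs Kwan — 15–4, Blum advances.
Round 4: Blum vs Zhou — 15–4, Blum advances.
The agenda winner is Blum.

Blum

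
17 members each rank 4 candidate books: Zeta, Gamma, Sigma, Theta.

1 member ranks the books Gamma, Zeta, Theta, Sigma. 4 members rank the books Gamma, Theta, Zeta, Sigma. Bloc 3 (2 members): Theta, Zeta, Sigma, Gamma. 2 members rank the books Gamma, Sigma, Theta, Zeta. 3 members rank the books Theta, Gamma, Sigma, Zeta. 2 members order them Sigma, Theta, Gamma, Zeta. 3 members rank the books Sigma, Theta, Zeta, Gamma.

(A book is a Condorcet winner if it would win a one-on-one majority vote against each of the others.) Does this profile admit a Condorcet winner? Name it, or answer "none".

Theta

Check each pair by majority over 17 ballots:
Zeta vs Gamma: Gamma wins 12–5.
Zeta vs Sigma: Zeta preferred on 1+4+2 = 7 ballots; Sigma wins 10–7.
Zeta vs Theta: Zeta preferred on 1 ballot; Theta wins 16–1.
Gamma vs Sigma: Gamma wins 10–7.
Gamma vs Theta: Theta wins 10–7.
Sigma vs Theta: 7 to 10, Theta.
Theta beats each of Zeta, Gamma, Sigma — Theta is the Condorcet winner.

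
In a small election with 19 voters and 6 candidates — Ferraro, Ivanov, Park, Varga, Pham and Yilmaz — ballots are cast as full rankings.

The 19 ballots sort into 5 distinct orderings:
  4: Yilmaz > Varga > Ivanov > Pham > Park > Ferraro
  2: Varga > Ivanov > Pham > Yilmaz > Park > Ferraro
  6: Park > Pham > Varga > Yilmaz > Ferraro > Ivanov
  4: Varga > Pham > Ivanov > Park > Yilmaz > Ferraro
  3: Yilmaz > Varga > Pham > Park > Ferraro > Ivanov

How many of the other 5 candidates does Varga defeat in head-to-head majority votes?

Varga against each rival (19 voters):
Varga vs Ferraro: Varga is ranked higher on 4+2+6+4+3 = 19 ballots, Ferraro on 0. Varga wins 19–0.
Varga vs Ivanov: Varga, 19–0.
Varga vs Park: Varga wins 13–6.
Varga–Pham: Varga 13–6.
Varga–Yilmaz: Varga 12–7.
Varga beats Ferraro, Ivanov, Park, Pham, Yilmaz — 5 pairwise wins.

5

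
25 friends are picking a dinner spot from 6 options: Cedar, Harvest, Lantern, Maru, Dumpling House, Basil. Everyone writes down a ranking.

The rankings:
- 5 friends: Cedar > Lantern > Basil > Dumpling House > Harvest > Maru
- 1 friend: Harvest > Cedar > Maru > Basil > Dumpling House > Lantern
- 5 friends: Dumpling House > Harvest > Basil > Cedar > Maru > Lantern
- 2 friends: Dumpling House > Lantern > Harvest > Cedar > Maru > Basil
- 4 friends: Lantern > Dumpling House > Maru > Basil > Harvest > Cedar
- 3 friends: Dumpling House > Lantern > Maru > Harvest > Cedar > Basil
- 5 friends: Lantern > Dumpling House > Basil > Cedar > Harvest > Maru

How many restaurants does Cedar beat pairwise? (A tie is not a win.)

Cedar against each rival (25 friends):
Cedar vs Harvest: Harvest, 15–10.
Cedar vs Lantern: 11 to 14, Lantern.
Cedar vs Maru: 5+1+5+2+5 = 18 for Cedar, 7 for Maru — Cedar by 18–7.
Cedar vs Dumpling House: 5+1 = 6 for Cedar, 19 for Dumpling House — Dumpling House by 19–6.
Cedar vs Basil: Basil wins 14–11.
Cedar beats Maru; loses to Harvest, Lantern, Dumpling House, Basil — 1 pairwise win.

1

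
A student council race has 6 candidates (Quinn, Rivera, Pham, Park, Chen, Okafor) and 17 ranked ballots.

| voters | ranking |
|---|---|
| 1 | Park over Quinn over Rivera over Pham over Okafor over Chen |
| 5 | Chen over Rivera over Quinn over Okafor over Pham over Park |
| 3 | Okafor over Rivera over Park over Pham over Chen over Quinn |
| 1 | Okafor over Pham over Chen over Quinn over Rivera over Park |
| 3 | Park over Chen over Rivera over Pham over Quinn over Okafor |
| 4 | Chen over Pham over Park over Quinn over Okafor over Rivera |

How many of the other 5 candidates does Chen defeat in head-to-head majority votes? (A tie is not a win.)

Chen against each rival (17 voters):
Chen vs Quinn: Chen, 16–1.
Chen vs Rivera: 13 to 4, Chen.
Chen vs Pham: 12 to 5, Chen.
Chen vs Park: 10 to 7, Chen.
Chen–Okafor: Chen 12–5.
Chen beats Quinn, Rivera, Pham, Park, Okafor — 5 pairwise wins.

5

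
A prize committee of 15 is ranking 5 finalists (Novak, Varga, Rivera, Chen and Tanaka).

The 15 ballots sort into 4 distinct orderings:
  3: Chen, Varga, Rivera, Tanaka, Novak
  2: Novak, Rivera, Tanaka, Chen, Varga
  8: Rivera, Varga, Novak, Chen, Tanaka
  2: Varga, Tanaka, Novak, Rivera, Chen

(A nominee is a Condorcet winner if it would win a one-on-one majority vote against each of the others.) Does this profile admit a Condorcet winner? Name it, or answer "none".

Check each pair by majority over 15 ballots:
Novak vs Varga: 2 for Novak, 13 for Varga — Varga by 13–2.
Novak vs Rivera: 2+2 = 4 for Novak, 11 for Rivera — Rivera by 11–4.
Novak vs Chen: Novak preferred on 2+8+2 = 12 ballots; Novak wins 12–3.
Novak vs Tanaka: 2+8 = 10 for Novak, 5 for Tanaka — Novak by 10–5.
Varga vs Rivera: Varga preferred on 3+2 = 5 ballots; Rivera wins 10–5.
Varga vs Chen: 8+2 = 10 for Varga, 5 for Chen — Varga by 10–5.
Varga vs Tanaka: Varga is ranked higher on 3+8+2 = 13 ballots, Tanaka on 2. Varga wins 13–2.
Rivera vs Chen: 12 to 3, Rivera.
Rivera vs Tanaka: Rivera preferred on 3+2+8 = 13 ballots; Rivera wins 13–2.
Chen vs Tanaka: 3+8 = 11 for Chen, 4 for Tanaka — Chen by 11–4.
Rivera defeats every rival head-to-head and is the Condorcet winner.

Rivera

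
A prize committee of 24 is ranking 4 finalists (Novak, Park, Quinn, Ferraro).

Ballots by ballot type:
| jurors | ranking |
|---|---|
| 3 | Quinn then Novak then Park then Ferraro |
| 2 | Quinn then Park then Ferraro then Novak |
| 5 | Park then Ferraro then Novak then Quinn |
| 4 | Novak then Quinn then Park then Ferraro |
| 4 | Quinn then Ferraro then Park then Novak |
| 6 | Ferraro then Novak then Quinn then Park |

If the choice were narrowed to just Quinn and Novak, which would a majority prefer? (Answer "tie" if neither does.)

Novak

Ballots ranking Quinn above Novak: 3 + 2 + 4 = 9.
Ballots ranking Novak above Quinn: 24 − 9 = 15.
Novak wins the head-to-head 15–9.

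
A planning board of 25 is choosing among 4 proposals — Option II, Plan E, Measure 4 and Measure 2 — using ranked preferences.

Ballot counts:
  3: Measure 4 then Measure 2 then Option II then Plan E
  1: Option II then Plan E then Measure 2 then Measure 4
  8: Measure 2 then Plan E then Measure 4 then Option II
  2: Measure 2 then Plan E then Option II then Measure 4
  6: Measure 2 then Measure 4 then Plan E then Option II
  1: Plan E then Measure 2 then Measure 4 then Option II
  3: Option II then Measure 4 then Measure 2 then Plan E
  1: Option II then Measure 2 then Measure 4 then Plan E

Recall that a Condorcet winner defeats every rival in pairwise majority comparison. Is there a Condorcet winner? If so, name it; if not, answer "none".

Pairwise majorities:
Option II vs Plan E: 8 to 17, Plan E.
Option II vs Measure 4: 7 to 18, Measure 4.
Option II–Measure 2: Measure 2 20–5.
Plan E vs Measure 4: Measure 4, 13–12.
Plan E vs Measure 2: Measure 2 wins 23–2.
Measure 4–Measure 2: Measure 2 19–6.
Measure 2 defeats every rival head-to-head and is the Condorcet winner.

Measure 2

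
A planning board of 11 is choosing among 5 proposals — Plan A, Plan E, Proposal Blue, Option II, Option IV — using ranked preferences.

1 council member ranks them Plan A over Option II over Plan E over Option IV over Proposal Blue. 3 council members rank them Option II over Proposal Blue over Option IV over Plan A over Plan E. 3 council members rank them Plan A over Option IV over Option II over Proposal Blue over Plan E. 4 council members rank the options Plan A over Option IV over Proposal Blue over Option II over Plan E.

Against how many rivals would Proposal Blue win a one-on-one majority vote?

Proposal Blue against each rival (11 council members):
Proposal Blue vs Plan A: 3 to 8, Plan A.
Proposal Blue–Plan E: Proposal Blue 10–1.
Proposal Blue vs Option II: Option II wins 7–4.
Proposal Blue vs Option IV: 3 to 8, Option IV.
Proposal Blue beats Plan E; loses to Plan A, Option II, Option IV — 1 pairwise win.

1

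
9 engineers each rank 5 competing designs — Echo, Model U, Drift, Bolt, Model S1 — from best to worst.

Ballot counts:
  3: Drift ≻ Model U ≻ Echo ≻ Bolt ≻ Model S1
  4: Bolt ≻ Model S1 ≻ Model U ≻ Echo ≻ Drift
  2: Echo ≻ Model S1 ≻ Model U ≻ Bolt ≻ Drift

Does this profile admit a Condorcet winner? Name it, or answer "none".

Check each pair by majority over 9 ballots:
Echo vs Model U: 2 for Echo, 7 for Model U — Model U by 7–2.
Echo vs Drift: Echo preferred on 4+2 = 6 ballots; Echo wins 6–3.
Echo vs Bolt: Echo is ranked higher on 3+2 = 5 ballots, Bolt on 4. Echo wins 5–4.
Echo vs Model S1: 5 to 4, Echo.
Model U vs Drift: 4+2 = 6 for Model U, 3 for Drift — Model U by 6–3.
Model U vs Bolt: Model U preferred on 3+2 = 5 ballots; Model U wins 5–4.
Model U vs Model S1: 3 to 6, Model S1.
Drift vs Bolt: Drift is ranked higher on 3 ballots, Bolt on 6. Bolt wins 6–3.
Drift vs Model S1: Drift preferred on 3 ballots; Model S1 wins 6–3.
Bolt vs Model S1: 7 to 2, Bolt.
Every design loses at least once (Echo loses to Model U; Model U loses to Model S1; Drift loses to Echo; Bolt loses to Echo; Model S1 loses to Echo). The majority relation contains the cycle Echo > Model S1 > Model U > Echo, so there is no Condorcet winner.

none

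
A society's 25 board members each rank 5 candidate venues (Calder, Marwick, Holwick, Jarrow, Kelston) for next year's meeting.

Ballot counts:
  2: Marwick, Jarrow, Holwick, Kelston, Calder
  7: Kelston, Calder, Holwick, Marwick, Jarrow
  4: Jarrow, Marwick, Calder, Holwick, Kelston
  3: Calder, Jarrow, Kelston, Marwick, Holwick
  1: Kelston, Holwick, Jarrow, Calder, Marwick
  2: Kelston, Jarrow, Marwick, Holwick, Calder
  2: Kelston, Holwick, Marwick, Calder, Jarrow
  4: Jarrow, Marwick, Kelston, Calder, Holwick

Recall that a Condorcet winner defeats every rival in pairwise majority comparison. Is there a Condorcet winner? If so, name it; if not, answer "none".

Head-to-head results (25 organisers):
Calder vs Marwick: 7+3+1 = 11 for Calder, 14 for Marwick — Marwick by 14–11.
Calder vs Holwick: Calder preferred on 7+4+3+4 = 18 ballots; Calder wins 18–7.
Calder vs Jarrow: 7+3+2 = 12 for Calder, 13 for Jarrow — Jarrow by 13–12.
Calder vs Kelston: 4+3 = 7 for Calder, 18 for Kelston — Kelston by 18–7.
Marwick vs Holwick: 2+4+3+2+4 = 15 for Marwick, 10 for Holwick — Marwick by 15–10.
Marwick vs Jarrow: Marwick preferred on 2+7+2 = 11 ballots; Jarrow wins 14–11.
Marwick vs Kelston: 10 to 15, Kelston.
Holwick vs Jarrow: 10 to 15, Jarrow.
Holwick vs Kelston: Holwick preferred on 2+4 = 6 ballots; Kelston wins 19–6.
Jarrow vs Kelston: 2+4+3+4 = 13 for Jarrow, 12 for Kelston — Jarrow by 13–12.
Jarrow wins every pairwise contest, so Jarrow is the Condorcet winner.

Jarrow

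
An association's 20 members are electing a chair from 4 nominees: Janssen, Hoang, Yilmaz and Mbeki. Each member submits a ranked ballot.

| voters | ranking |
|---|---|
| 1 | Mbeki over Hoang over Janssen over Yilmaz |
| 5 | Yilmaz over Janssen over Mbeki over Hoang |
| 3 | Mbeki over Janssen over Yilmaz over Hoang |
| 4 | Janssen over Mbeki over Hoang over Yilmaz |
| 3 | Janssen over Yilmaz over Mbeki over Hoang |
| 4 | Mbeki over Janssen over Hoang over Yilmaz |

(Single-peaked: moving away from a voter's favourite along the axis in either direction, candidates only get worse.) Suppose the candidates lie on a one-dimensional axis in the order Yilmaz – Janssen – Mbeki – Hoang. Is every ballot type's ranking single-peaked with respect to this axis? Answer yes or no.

Axis positions: Yilmaz=1, Janssen=2, Mbeki=3, Hoang=4.
Ballot type 1 (peak Mbeki at position 3): ranking walks positions 3-4-2-1, expanding outward from the peak — single-peaked.
Ballot type 2 (peak Yilmaz at position 1): ranking walks positions 1-2-3-4, expanding outward from the peak — single-peaked.
Ballot type 3 (peak Mbeki at position 3): ranking walks positions 3-2-1-4, expanding outward from the peak — single-peaked.
Ballot type 4 (peak Janssen at position 2): ranking walks positions 2-3-4-1, expanding outward from the peak — single-peaked.
Ballot type 5 (peak Janssen at position 2): ranking walks positions 2-1-3-4, expanding outward from the peak — single-peaked.
Ballot type 6 (peak Mbeki at position 3): ranking walks positions 3-2-4-1, expanding outward from the peak — single-peaked.
Every ranking is single-peaked on this axis.

yes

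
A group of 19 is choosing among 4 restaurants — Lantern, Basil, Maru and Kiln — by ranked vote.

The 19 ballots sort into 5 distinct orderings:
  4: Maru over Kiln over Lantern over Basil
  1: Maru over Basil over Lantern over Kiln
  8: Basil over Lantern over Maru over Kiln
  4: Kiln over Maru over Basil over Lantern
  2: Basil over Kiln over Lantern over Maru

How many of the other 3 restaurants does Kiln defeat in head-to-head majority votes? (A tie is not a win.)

Kiln against each rival (19 friends):
Kiln vs Lantern: Kiln wins 10–9.
Kiln vs Basil: Kiln is ranked higher on 4+4 = 8 ballots, Basil on 11. Basil wins 11–8.
Kiln–Maru: Maru 13–6.
Kiln beats Lantern; loses to Basil, Maru — 1 pairwise win.

1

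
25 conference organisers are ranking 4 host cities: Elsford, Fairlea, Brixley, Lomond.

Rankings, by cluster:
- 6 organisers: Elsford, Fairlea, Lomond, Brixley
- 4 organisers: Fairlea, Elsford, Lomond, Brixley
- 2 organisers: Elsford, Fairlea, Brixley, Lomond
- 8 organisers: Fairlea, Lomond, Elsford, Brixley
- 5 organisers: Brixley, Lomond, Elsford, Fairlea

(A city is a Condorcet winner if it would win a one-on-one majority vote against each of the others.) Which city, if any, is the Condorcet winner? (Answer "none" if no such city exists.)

Check each pair by majority over 25 ballots:
Elsford–Fairlea: Elsford 13–12.
Elsford vs Brixley: Elsford, 20–5.
Elsford vs Lomond: 12 to 13, Lomond.
Fairlea vs Brixley: Fairlea wins 20–5.
Fairlea vs Lomond: 6+4+2+8 = 20 for Fairlea, 5 for Lomond — Fairlea by 20–5.
Brixley vs Lomond: 7 to 18, Lomond.
Every city loses at least once (Elsford loses to Lomond; Fairlea loses to Elsford; Brixley loses to Elsford; Lomond loses to Fairlea). The majority relation contains the cycle Elsford > Fairlea > Lomond > Elsford, so there is no Condorcet winner.

none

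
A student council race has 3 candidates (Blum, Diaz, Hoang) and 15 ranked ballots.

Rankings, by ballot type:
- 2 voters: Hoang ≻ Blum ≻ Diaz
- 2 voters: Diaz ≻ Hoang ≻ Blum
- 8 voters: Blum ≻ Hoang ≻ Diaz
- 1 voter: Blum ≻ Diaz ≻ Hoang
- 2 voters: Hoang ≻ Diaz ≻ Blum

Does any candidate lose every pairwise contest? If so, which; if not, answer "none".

Pairwise majorities:
Blum vs Diaz: Blum is ranked higher on 2+8+1 = 11 ballots, Diaz on 4. Blum wins 11–4.
Blum vs Hoang: Blum, 9–6.
Diaz vs Hoang: Hoang, 12–3.
Only Diaz has no wins; Diaz is the Condorcet loser.

Diaz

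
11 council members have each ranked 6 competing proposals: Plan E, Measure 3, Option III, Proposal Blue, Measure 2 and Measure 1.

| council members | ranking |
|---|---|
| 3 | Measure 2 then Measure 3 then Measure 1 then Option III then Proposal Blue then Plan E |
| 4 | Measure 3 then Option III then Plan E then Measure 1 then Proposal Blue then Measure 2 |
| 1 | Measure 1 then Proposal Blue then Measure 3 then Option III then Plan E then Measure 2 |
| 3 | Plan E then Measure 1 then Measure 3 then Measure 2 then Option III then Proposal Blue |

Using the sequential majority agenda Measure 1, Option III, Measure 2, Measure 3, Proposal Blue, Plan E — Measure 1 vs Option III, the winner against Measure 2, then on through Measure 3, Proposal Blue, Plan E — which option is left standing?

Round 1: Measure 1 vs Option III — 7–4, Measure 1 advances.
Round 2: Measure 1 vs Measure 2 — 8–3, Measure 1 advances.
Round 3: Measure 1 vs Measure 3 — 4–7, Measure 3 advances.
Round 4: Measure 3 vs Proposal Blue — 10–1, Measure 3 advances.
Round 5: Measure 3 vs Plan E — 8–3, Measure 3 advances.
Measure 3 survives the agenda.

Measure 3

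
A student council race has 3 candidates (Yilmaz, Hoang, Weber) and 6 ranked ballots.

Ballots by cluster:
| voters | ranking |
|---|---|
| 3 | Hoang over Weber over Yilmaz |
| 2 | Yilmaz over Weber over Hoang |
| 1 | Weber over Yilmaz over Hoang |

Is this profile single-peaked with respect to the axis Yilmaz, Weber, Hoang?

yes

Axis positions: Yilmaz=1, Weber=2, Hoang=3.
Cluster 1 (peak Hoang at position 3): ranking walks positions 3-2-1, expanding outward from the peak — single-peaked.
Cluster 2 (peak Yilmaz at position 1): ranking walks positions 1-2-3, expanding outward from the peak — single-peaked.
Cluster 3 (peak Weber at position 2): ranking walks positions 2-1-3, expanding outward from the peak — single-peaked.
Every ranking is single-peaked on this axis.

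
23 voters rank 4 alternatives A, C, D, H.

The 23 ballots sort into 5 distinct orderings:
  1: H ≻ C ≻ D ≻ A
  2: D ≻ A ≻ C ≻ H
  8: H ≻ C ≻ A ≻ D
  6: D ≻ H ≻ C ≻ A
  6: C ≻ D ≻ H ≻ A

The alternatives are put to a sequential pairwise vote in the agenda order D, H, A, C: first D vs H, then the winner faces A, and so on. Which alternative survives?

Round 1: D vs H — 14–9, D advances.
Round 2: D vs A — 15–8, D advances.
Round 3: D vs C — 8–15, C advances.
The agenda winner is C.

C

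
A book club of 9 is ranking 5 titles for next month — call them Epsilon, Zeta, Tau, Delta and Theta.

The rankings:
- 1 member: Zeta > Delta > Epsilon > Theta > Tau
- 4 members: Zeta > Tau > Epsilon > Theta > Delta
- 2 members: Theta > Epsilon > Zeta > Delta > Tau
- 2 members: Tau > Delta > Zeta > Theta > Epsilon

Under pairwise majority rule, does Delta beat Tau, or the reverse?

Tau

Ballots ranking Delta above Tau: 1 + 2 = 3.
Ballots ranking Tau above Delta: 9 − 3 = 6.
Tau wins the head-to-head 6–3.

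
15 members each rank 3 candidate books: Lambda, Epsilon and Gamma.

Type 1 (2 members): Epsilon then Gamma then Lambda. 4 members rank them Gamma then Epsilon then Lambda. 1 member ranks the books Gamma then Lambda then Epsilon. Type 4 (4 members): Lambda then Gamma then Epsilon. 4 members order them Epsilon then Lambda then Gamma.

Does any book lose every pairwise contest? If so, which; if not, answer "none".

none

Pairwise majorities:
Lambda–Epsilon: Epsilon 10–5.
Lambda–Gamma: Lambda 8–7.
Epsilon–Gamma: Gamma 9–6.
Each book has at least one pairwise win (Lambda beats Gamma; Epsilon beats Lambda; Gamma beats Epsilon) — no Condorcet loser.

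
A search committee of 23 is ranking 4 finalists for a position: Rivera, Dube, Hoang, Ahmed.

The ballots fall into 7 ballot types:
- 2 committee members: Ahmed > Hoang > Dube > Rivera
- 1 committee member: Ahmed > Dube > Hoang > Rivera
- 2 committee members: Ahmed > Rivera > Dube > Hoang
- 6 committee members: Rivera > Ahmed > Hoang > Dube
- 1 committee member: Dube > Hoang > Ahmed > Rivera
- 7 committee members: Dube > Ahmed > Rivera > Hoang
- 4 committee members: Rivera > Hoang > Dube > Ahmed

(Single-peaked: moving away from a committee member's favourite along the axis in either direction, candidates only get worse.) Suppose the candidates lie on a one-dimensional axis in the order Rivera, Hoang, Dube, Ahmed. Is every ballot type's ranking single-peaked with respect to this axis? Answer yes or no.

Axis positions: Rivera=1, Hoang=2, Dube=3, Ahmed=4.
Ballot type 1: ranking walks positions 4-2-3-1; Hoang is ranked above Dube even though Dube lies between Hoang and the peak Ahmed on the axis — preferences dip and rise again. Not single-peaked.
Ballot type 2 (peak Ahmed at position 4): ranking walks positions 4-3-2-1, expanding outward from the peak — single-peaked.
Ballot type 3: ranking walks positions 4-1-3-2; Rivera is ranked above Dube even though Dube lies between Rivera and the peak Ahmed on the axis — preferences dip and rise again. Not single-peaked.
Ballot type 4: ranking walks positions 1-4-2-3; Ahmed is ranked above Hoang even though Hoang lies between Ahmed and the peak Rivera on the axis — preferences dip and rise again. Not single-peaked.
Ballot type 5 (peak Dube at position 3): ranking walks positions 3-2-4-1, expanding outward from the peak — single-peaked.
Ballot type 6: ranking walks positions 3-4-1-2; Rivera is ranked above Hoang even though Hoang lies between Rivera and the peak Dube on the axis — preferences dip and rise again. Not single-peaked.
Ballot type 7 (peak Rivera at position 1): ranking walks positions 1-2-3-4, expanding outward from the peak — single-peaked.
Ballot type 1 violates single-peakedness, so the profile is not single-peaked on this axis.

no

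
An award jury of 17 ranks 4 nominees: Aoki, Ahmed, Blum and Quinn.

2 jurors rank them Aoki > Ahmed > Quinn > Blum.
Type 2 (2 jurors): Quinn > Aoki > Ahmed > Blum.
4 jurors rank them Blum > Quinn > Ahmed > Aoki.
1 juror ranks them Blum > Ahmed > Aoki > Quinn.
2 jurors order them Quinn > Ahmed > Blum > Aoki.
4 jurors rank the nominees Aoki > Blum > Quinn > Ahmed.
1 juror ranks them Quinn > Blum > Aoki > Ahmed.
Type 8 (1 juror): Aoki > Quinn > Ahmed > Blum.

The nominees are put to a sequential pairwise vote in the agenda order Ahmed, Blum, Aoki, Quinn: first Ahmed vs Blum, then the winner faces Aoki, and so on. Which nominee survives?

Quinn

Round 1: Ahmed vs Blum — 7–10, Blum advances.
Round 2: Blum vs Aoki — 8–9, Aoki advances.
Round 3: Aoki vs Quinn — 8–9, Quinn advances.
Quinn survives the agenda.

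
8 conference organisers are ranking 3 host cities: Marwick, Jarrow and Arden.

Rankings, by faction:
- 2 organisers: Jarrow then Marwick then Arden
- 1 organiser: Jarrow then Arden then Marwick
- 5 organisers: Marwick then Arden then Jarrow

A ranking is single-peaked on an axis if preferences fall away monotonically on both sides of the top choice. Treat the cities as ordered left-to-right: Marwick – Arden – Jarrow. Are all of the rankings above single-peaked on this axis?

Axis positions: Marwick=1, Arden=2, Jarrow=3.
Faction 1: ranking walks positions 3-1-2; Marwick is ranked above Arden even though Arden lies between Marwick and the peak Jarrow on the axis — preferences dip and rise again. Not single-peaked.
Faction 2 (peak Jarrow at position 3): ranking walks positions 3-2-1, expanding outward from the peak — single-peaked.
Faction 3 (peak Marwick at position 1): ranking walks positions 1-2-3, expanding outward from the peak — single-peaked.
Faction 1 violates single-peakedness, so the profile is not single-peaked on this axis.

no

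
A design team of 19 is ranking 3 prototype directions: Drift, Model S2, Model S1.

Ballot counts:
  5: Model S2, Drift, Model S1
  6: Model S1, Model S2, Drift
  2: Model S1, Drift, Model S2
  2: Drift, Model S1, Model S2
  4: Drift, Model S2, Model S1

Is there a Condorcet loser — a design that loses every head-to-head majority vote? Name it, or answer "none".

none

Head-to-head results (19 engineers):
Drift vs Model S2: Drift preferred on 2+2+4 = 8 ballots; Model S2 wins 11–8.
Drift vs Model S1: 5+2+4 = 11 for Drift, 8 for Model S1 — Drift by 11–8.
Model S2 vs Model S1: Model S2 is ranked higher on 5+4 = 9 ballots, Model S1 on 10. Model S1 wins 10–9.
No design is winless: Drift beats Model S1; Model S2 beats Drift; Model S1 beats Model S2. There is no Condorcet loser.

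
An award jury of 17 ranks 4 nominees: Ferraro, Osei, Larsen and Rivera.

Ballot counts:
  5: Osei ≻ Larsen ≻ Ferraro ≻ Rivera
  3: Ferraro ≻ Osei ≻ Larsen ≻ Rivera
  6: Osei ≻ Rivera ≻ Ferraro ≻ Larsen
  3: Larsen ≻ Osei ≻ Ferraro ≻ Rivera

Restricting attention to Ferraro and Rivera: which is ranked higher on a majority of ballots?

Ballots ranking Ferraro above Rivera: 5 + 3 + 3 = 11.
Ballots ranking Rivera above Ferraro: 17 − 11 = 6.
Ferraro wins the head-to-head 11–6.

Ferraro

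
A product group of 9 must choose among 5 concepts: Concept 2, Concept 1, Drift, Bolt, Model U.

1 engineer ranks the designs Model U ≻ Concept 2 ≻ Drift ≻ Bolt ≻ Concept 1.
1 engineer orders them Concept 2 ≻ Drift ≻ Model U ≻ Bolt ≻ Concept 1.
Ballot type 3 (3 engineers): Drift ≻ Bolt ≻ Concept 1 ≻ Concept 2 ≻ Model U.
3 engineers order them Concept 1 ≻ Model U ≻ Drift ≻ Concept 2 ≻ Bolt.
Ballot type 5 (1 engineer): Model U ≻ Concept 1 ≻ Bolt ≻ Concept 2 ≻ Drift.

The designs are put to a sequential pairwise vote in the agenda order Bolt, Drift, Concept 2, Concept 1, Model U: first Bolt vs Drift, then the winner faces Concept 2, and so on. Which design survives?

Model U

Round 1: Bolt vs Drift — 1–8, Drift advances.
Round 2: Drift vs Concept 2 — 6–3, Drift advances.
Round 3: Drift vs Concept 1 — 5–4, Drift advances.
Round 4: Drift vs Model U — 4–5, Model U advances.
Model U survives the agenda.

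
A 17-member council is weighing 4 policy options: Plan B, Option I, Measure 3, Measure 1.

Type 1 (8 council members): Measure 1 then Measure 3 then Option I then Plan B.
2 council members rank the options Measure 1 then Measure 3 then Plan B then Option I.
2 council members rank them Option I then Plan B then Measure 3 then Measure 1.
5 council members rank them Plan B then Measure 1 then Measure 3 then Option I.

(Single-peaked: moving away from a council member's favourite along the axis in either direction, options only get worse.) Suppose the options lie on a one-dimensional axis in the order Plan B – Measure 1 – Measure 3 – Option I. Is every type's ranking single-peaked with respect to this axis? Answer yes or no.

no

Axis positions: Plan B=1, Measure 1=2, Measure 3=3, Option I=4.
Type 1 (peak Measure 1 at position 2): ranking walks positions 2-3-4-1, expanding outward from the peak — single-peaked.
Type 2 (peak Measure 1 at position 2): ranking walks positions 2-3-1-4, expanding outward from the peak — single-peaked.
Type 3: ranking walks positions 4-1-3-2; Plan B is ranked above Measure 3 even though Measure 3 lies between Plan B and the peak Option I on the axis — preferences dip and rise again. Not single-peaked.
Type 4 (peak Plan B at position 1): ranking walks positions 1-2-3-4, expanding outward from the peak — single-peaked.
Type 3 violates single-peakedness, so the profile is not single-peaked on this axis.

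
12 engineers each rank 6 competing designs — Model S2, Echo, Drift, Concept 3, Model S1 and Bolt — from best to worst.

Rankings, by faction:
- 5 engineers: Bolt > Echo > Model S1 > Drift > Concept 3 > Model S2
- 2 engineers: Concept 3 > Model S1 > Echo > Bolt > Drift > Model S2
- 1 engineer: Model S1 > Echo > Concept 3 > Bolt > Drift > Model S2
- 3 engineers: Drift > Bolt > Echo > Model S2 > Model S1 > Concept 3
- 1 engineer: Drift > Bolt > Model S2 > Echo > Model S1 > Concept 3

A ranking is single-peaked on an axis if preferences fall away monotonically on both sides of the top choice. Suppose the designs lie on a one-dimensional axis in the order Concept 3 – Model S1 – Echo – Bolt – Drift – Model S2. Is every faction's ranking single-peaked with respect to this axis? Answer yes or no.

Axis positions: Concept 3=1, Model S1=2, Echo=3, Bolt=4, Drift=5, Model S2=6.
Faction 1 (peak Bolt at position 4): ranking walks positions 4-3-2-5-1-6, expanding outward from the peak — single-peaked.
Faction 2 (peak Concept 3 at position 1): ranking walks positions 1-2-3-4-5-6, expanding outward from the peak — single-peaked.
Faction 3 (peak Model S1 at position 2): ranking walks positions 2-3-1-4-5-6, expanding outward from the peak — single-peaked.
Faction 4 (peak Drift at position 5): ranking walks positions 5-4-3-6-2-1, expanding outward from the peak — single-peaked.
Faction 5 (peak Drift at position 5): ranking walks positions 5-4-6-3-2-1, expanding outward from the peak — single-peaked.
Every ranking is single-peaked on this axis.

yes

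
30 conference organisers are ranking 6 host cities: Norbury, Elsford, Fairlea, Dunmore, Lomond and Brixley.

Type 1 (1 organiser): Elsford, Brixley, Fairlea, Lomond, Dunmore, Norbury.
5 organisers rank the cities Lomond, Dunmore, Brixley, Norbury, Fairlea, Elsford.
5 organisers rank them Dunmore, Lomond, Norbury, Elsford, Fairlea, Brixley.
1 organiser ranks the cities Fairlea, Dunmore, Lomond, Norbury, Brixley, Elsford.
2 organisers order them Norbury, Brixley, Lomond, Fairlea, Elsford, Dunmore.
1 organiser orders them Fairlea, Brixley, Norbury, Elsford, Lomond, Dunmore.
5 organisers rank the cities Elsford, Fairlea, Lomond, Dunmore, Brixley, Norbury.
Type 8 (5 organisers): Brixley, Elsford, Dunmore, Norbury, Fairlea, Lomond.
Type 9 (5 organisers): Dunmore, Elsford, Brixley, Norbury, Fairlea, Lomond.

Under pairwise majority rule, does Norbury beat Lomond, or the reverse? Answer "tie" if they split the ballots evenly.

Lomond

Ballots ranking Norbury above Lomond: 2 + 1 + 5 + 5 = 13.
Ballots ranking Lomond above Norbury: 30 − 13 = 17.
Lomond wins the head-to-head 17–13.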